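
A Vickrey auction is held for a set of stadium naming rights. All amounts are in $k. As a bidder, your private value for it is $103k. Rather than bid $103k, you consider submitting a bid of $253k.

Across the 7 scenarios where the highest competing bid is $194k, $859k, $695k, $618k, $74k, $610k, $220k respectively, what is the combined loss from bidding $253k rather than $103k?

The deviation costs you only when the competing bid falls strictly between $103k and $253k; elsewhere both bids give the same outcome.
$194k: truthful payoff $0k, deviation payoff −$91k → loss $91k.
$859k: outcomes coincide → loss $0k.
$695k: outcomes coincide → loss $0k.
$618k: outcomes coincide → loss $0k.
$74k: outcomes coincide → loss $0k.
$610k: outcomes coincide → loss $0k.
$220k: truthful payoff $0k, deviation payoff −$117k → loss $117k.
Total loss = $91k + $117k = $208k.
In a second-price auction your bid sets only whether you win, not what you pay, so bidding your true value is weakly dominant.

$208k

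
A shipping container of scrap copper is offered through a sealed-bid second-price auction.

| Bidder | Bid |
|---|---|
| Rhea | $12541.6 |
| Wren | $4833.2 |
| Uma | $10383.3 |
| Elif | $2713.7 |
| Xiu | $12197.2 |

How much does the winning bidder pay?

Highest bid: Rhea at $12541.6, so Rhea wins.
Second-highest bid: Xiu at $12197.2 — that is the price the winner pays.

$12197.2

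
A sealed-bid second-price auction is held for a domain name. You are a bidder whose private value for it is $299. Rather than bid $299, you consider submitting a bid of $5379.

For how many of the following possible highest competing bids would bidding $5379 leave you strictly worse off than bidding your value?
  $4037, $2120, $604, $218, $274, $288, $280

3

The deviation hurts exactly when the highest competing bid lies strictly between $299 and $5379 — overbidding then wins at a price above your value.
$4037: inside the interval → strictly worse (loss $3738).
$2120: inside the interval → strictly worse (loss $1821).
$604: inside the interval → strictly worse (loss $305).
$218: below both → same outcome either way.
$274: below both → same outcome either way.
$288: below both → same outcome either way.
$280: below both → same outcome either way.
Count: 3.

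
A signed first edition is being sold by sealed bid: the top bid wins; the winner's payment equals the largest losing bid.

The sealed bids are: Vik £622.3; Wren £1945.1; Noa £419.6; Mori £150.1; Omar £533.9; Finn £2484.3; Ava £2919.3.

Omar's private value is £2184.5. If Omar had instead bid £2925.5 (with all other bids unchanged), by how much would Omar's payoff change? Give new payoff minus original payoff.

The highest bid among the other bidders is £2919.3; Omar's bid doesn't change that.
Original bid £533.9: Omar is not highest (top rival bid is £2919.3); payoff £0.
Alternative bid £2925.5: Omar is highest, pays the top rival bid £2919.3; payoff £2184.5 − £2919.3 = −£734.8.
Change in payoff = −£734.8 − (£0) = −£734.8.

−£734.8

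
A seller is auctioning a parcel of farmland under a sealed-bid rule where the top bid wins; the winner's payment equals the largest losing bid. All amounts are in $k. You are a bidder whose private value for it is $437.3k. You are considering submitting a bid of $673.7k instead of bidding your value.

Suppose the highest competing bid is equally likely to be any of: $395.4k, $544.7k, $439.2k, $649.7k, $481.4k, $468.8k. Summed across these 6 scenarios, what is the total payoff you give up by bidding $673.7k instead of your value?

The deviation costs you only when the competing bid falls strictly between $437.3k and $673.7k; elsewhere both bids give the same outcome.
$395.4k: outcomes coincide → loss $0k.
$544.7k: truthful payoff $0k, deviation payoff −$107.4k → loss $107.4k.
$439.2k: truthful payoff $0k, deviation payoff −$1.9k → loss $1.9k.
$649.7k: truthful payoff $0k, deviation payoff −$212.4k → loss $212.4k.
$481.4k: truthful payoff $0k, deviation payoff −$44.1k → loss $44.1k.
$468.8k: truthful payoff $0k, deviation payoff −$31.5k → loss $31.5k.
Total loss = $107.4k + $1.9k + $212.4k + $44.1k + $31.5k = $397.3k.

$397.3k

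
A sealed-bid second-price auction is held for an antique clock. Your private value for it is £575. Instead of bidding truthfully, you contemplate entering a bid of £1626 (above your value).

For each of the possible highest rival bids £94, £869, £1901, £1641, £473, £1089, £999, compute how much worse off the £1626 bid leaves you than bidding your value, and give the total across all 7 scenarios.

The deviation costs you only when the competing bid falls strictly between £575 and £1626; elsewhere both bids give the same outcome.
£94: outcomes coincide → loss £0.
£869: truthful payoff £0, deviation payoff −£294 → loss £294.
£1901: outcomes coincide → loss £0.
£1641: outcomes coincide → loss £0.
£473: outcomes coincide → loss £0.
£1089: truthful payoff £0, deviation payoff −£514 → loss £514.
£999: truthful payoff £0, deviation payoff −£424 → loss £424.
Total loss = £294 + £514 + £424 = £1232.

£1232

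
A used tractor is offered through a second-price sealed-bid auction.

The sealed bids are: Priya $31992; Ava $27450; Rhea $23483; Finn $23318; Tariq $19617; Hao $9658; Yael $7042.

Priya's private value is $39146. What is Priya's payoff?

$11696

Highest bid: Priya at $31992, so Priya wins.
Second-highest bid: Ava at $27450 — that is the price the winner pays.
Priya's payoff = value − price = $39146 − $27450 = $11696.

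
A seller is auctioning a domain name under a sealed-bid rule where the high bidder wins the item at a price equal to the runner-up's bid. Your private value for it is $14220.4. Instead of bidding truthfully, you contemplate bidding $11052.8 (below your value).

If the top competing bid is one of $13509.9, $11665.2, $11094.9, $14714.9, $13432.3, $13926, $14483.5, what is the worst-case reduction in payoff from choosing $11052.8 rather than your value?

$13509.9: truthful gives $710.5, deviation gives $0 → loss $710.5.
$11665.2: truthful gives $2555.2, deviation gives $0 → loss $2555.2.
$11094.9: truthful gives $3125.5, deviation gives $0 → loss $3125.5.
$14714.9: same outcome either way → loss $0.
$13432.3: truthful gives $788.1, deviation gives $0 → loss $788.1.
$13926: truthful gives $294.4, deviation gives $0 → loss $294.4.
$14483.5: same outcome either way → loss $0.
Maximum loss: $3125.5.

$3125.5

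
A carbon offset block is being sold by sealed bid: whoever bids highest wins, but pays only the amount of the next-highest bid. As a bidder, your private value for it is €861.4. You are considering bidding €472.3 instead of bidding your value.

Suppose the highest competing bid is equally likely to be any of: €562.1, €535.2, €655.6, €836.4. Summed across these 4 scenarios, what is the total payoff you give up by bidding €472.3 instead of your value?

€856.3

The deviation costs you only when the competing bid falls strictly between €472.3 and €861.4; elsewhere both bids give the same outcome.
€562.1: truthful payoff €299.3, deviation payoff €0 → loss €299.3.
€535.2: truthful payoff €326.2, deviation payoff €0 → loss €326.2.
€655.6: truthful payoff €205.8, deviation payoff €0 → loss €205.8.
€836.4: truthful payoff €25, deviation payoff €0 → loss €25.
Total loss = €299.3 + €326.2 + €205.8 + €25 = €856.3.
Because the price is fixed by the runner-up's bid, deviating from your value can only change a good outcome into a bad one — never the reverse.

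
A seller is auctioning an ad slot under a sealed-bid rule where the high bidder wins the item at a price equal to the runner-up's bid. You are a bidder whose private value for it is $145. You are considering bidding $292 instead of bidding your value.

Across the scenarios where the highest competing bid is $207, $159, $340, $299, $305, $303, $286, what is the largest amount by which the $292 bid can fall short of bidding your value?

$141

$207: truthful gives $0, deviation gives −$62 → loss $62.
$159: truthful gives $0, deviation gives −$14 → loss $14.
$340: same outcome either way → loss $0.
$299: same outcome either way → loss $0.
$305: same outcome either way → loss $0.
$303: same outcome either way → loss $0.
$286: truthful gives $0, deviation gives −$141 → loss $141.
Maximum loss: $141.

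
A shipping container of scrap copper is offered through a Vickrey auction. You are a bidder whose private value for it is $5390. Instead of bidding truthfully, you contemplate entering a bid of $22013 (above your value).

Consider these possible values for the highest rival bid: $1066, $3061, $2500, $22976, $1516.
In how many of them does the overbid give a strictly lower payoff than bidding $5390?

0

The deviation hurts exactly when the highest competing bid lies strictly between $5390 and $22013 — overbidding then wins at a price above your value.
$1066: below both → same outcome either way.
$3061: below both → same outcome either way.
$2500: below both → same outcome either way.
$22976: above both → same outcome either way.
$1516: below both → same outcome either way.
Count: 0.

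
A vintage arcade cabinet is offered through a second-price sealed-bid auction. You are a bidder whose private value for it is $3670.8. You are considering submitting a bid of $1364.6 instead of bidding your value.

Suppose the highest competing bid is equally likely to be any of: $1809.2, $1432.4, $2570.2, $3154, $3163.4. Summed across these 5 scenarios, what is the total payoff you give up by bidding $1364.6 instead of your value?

$6224.8

The deviation costs you only when the competing bid falls strictly between $1364.6 and $3670.8; elsewhere both bids give the same outcome.
$1809.2: truthful payoff $1861.6, deviation payoff $0 → loss $1861.6.
$1432.4: truthful payoff $2238.4, deviation payoff $0 → loss $2238.4.
$2570.2: truthful payoff $1100.6, deviation payoff $0 → loss $1100.6.
$3154: truthful payoff $516.8, deviation payoff $0 → loss $516.8.
$3163.4: truthful payoff $507.4, deviation payoff $0 → loss $507.4.
Total loss = $1861.6 + $2238.4 + $1100.6 + $516.8 + $507.4 = $6224.8.
Truthful bidding weakly dominates here: raising your bid can only win items priced above your value, and lowering it can only forfeit items priced below.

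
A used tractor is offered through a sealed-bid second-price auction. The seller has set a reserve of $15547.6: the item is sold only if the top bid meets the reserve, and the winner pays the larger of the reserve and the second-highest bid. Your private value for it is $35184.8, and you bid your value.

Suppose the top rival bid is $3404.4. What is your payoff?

$19637.2

Your bid $35184.8 is the highest and exceeds the reserve.
Price = max(second-highest bid, reserve) = max($3404.4, $15547.6) = $15547.6.
Payoff = $35184.8 − $15547.6 = $19637.2.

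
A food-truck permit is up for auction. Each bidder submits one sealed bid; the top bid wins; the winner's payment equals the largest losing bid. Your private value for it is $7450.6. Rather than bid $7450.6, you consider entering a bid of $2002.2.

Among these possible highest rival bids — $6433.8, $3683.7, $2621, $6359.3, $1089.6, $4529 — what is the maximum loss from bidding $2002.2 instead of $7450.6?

$6433.8: truthful gives $1016.8, deviation gives $0 → loss $1016.8.
$3683.7: truthful gives $3766.9, deviation gives $0 → loss $3766.9.
$2621: truthful gives $4829.6, deviation gives $0 → loss $4829.6.
$6359.3: truthful gives $1091.3, deviation gives $0 → loss $1091.3.
$1089.6: same outcome either way → loss $0.
$4529: truthful gives $2921.6, deviation gives $0 → loss $2921.6.
Maximum loss: $4829.6.

$4829.6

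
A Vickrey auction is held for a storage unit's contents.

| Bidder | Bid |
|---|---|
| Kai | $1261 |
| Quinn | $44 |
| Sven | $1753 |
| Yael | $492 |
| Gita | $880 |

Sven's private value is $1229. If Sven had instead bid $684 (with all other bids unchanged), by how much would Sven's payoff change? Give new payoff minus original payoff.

$32

The highest bid among the other bidders is $1261; Sven's bid doesn't change that.
Original bid $1753: Sven is highest, pays the top rival bid $1261; payoff $1229 − $1261 = −$32.
Alternative bid $684: Sven is not highest (top rival bid is $1261); payoff $0.
Change in payoff = $0 − (−$32) = $32.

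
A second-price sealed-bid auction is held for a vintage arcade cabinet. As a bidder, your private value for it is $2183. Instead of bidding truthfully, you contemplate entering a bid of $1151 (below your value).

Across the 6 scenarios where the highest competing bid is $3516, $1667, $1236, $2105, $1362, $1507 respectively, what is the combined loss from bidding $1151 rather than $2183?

The deviation costs you only when the competing bid falls strictly between $1151 and $2183; elsewhere both bids give the same outcome.
$3516: outcomes coincide → loss $0.
$1667: truthful payoff $516, deviation payoff $0 → loss $516.
$1236: truthful payoff $947, deviation payoff $0 → loss $947.
$2105: truthful payoff $78, deviation payoff $0 → loss $78.
$1362: truthful payoff $821, deviation payoff $0 → loss $821.
$1507: truthful payoff $676, deviation payoff $0 → loss $676.
Total loss = $516 + $947 + $78 + $821 + $676 = $3038.
Truthful bidding weakly dominates here: raising your bid can only win items priced above your value, and lowering it can only forfeit items priced below.

$3038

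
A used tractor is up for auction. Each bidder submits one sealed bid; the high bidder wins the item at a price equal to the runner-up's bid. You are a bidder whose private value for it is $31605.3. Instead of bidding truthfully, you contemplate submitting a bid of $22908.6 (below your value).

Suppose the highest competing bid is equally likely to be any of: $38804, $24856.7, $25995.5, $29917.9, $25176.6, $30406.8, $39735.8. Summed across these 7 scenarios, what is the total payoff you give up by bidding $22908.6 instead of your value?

$21673

The deviation costs you only when the competing bid falls strictly between $22908.6 and $31605.3; elsewhere both bids give the same outcome.
$38804: outcomes coincide → loss $0.
$24856.7: truthful payoff $6748.6, deviation payoff $0 → loss $6748.6.
$25995.5: truthful payoff $5609.8, deviation payoff $0 → loss $5609.8.
$29917.9: truthful payoff $1687.4, deviation payoff $0 → loss $1687.4.
$25176.6: truthful payoff $6428.7, deviation payoff $0 → loss $6428.7.
$30406.8: truthful payoff $1198.5, deviation payoff $0 → loss $1198.5.
$39735.8: outcomes coincide → loss $0.
Total loss = $6748.6 + $5609.8 + $1687.4 + $6428.7 + $1198.5 = $21673.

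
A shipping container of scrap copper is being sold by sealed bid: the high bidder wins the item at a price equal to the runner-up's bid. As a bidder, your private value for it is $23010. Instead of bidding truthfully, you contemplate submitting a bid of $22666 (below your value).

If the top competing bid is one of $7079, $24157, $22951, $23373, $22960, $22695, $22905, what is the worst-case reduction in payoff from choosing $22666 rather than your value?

$7079: same outcome either way → loss $0.
$24157: same outcome either way → loss $0.
$22951: truthful gives $59, deviation gives $0 → loss $59.
$23373: same outcome either way → loss $0.
$22960: truthful gives $50, deviation gives $0 → loss $50.
$22695: truthful gives $315, deviation gives $0 → loss $315.
$22905: truthful gives $105, deviation gives $0 → loss $105.
Maximum loss: $315.

$315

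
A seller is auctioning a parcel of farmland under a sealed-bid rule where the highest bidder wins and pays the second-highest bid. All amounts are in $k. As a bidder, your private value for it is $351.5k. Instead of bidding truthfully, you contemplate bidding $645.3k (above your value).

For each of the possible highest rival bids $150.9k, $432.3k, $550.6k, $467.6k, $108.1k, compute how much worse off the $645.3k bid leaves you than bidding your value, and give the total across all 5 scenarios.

$396k

The deviation costs you only when the competing bid falls strictly between $351.5k and $645.3k; elsewhere both bids give the same outcome.
$150.9k: outcomes coincide → loss $0k.
$432.3k: truthful payoff $0k, deviation payoff −$80.8k → loss $80.8k.
$550.6k: truthful payoff $0k, deviation payoff −$199.1k → loss $199.1k.
$467.6k: truthful payoff $0k, deviation payoff −$116.1k → loss $116.1k.
$108.1k: outcomes coincide → loss $0k.
Total loss = $80.8k + $199.1k + $116.1k = $396k.
In a second-price auction your bid sets only whether you win, not what you pay, so bidding your true value is weakly dominant.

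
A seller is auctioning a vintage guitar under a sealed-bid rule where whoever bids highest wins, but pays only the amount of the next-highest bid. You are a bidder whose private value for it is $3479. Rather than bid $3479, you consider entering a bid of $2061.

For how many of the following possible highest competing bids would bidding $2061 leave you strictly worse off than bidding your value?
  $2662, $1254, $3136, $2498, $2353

The deviation hurts exactly when the highest competing bid lies strictly between $2061 and $3479 — underbidding then forfeits a profitable win.
$2662: inside the interval → strictly worse (loss $817).
$1254: below both → same outcome either way.
$3136: inside the interval → strictly worse (loss $343).
$2498: inside the interval → strictly worse (loss $981).
$2353: inside the interval → strictly worse (loss $1126).
Count: 4.

4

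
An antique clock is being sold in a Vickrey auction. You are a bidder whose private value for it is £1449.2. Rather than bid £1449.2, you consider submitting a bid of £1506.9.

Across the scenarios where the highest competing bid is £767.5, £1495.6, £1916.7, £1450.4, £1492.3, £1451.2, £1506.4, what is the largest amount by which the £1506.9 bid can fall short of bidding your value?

£767.5: same outcome either way → loss £0.
£1495.6: truthful gives £0, deviation gives −£46.4 → loss £46.4.
£1916.7: same outcome either way → loss £0.
£1450.4: truthful gives £0, deviation gives −£1.2 → loss £1.2.
£1492.3: truthful gives £0, deviation gives −£43.1 → loss £43.1.
£1451.2: truthful gives £0, deviation gives −£2 → loss £2.
£1506.4: truthful gives £0, deviation gives −£57.2 → loss £57.2.
Maximum loss: £57.2.

£57.2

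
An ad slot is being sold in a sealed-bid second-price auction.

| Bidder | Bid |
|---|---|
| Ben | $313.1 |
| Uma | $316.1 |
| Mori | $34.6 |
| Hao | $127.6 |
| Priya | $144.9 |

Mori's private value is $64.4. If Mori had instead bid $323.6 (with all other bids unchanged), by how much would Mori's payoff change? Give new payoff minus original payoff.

−$251.7

The highest bid among the other bidders is $316.1; Mori's bid doesn't change that.
Original bid $34.6: Mori is not highest (top rival bid is $316.1); payoff $0.
Alternative bid $323.6: Mori is highest, pays the top rival bid $316.1; payoff $64.4 − $316.1 = −$251.7.
Change in payoff = −$251.7 − ($0) = −$251.7.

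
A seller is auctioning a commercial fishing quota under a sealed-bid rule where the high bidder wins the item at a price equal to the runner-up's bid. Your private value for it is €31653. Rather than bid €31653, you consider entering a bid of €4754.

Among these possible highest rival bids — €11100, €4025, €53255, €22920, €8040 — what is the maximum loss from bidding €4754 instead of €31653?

€23613

€11100: truthful gives €20553, deviation gives €0 → loss €20553.
€4025: same outcome either way → loss €0.
€53255: same outcome either way → loss €0.
€22920: truthful gives €8733, deviation gives €0 → loss €8733.
€8040: truthful gives €23613, deviation gives €0 → loss €23613.
Maximum loss: €23613.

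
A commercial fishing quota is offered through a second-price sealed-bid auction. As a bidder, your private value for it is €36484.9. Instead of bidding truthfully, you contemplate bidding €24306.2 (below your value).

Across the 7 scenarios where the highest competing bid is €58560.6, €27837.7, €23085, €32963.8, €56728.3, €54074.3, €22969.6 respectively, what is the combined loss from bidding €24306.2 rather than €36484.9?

The deviation costs you only when the competing bid falls strictly between €24306.2 and €36484.9; elsewhere both bids give the same outcome.
€58560.6: outcomes coincide → loss €0.
€27837.7: truthful payoff €8647.2, deviation payoff €0 → loss €8647.2.
€23085: outcomes coincide → loss €0.
€32963.8: truthful payoff €3521.1, deviation payoff €0 → loss €3521.1.
€56728.3: outcomes coincide → loss €0.
€54074.3: outcomes coincide → loss €0.
€22969.6: outcomes coincide → loss €0.
Total loss = €8647.2 + €3521.1 = €12168.3.
Truthful bidding weakly dominates here: raising your bid can only win items priced above your value, and lowering it can only forfeit items priced below.

€12168.3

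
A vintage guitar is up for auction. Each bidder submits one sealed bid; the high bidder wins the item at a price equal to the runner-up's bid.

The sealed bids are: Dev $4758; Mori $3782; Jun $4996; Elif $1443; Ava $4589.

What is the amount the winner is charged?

$4758

Highest bid: Jun at $4996, so Jun wins.
Second-highest bid: Dev at $4758 — that is the price the winner pays.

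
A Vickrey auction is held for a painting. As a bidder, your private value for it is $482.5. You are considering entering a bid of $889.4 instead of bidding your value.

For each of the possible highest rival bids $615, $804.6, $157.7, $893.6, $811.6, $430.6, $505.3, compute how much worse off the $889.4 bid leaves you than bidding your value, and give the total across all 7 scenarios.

$806.5

The deviation costs you only when the competing bid falls strictly between $482.5 and $889.4; elsewhere both bids give the same outcome.
$615: truthful payoff $0, deviation payoff −$132.5 → loss $132.5.
$804.6: truthful payoff $0, deviation payoff −$322.1 → loss $322.1.
$157.7: outcomes coincide → loss $0.
$893.6: outcomes coincide → loss $0.
$811.6: truthful payoff $0, deviation payoff −$329.1 → loss $329.1.
$430.6: outcomes coincide → loss $0.
$505.3: truthful payoff $0, deviation payoff −$22.8 → loss $22.8.
Total loss = $132.5 + $322.1 + $329.1 + $22.8 = $806.5.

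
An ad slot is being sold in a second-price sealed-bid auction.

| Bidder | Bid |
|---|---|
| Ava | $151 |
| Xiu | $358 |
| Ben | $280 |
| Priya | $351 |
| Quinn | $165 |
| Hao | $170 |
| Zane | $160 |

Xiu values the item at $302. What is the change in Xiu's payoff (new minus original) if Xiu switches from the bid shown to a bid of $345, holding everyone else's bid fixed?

The highest bid among the other bidders is $351; Xiu's bid doesn't change that.
Original bid $358: Xiu is highest, pays the top rival bid $351; payoff $302 − $351 = −$49.
Alternative bid $345: Xiu is not highest (top rival bid is $351); payoff $0.
Change in payoff = $0 − (−$49) = $49.

$49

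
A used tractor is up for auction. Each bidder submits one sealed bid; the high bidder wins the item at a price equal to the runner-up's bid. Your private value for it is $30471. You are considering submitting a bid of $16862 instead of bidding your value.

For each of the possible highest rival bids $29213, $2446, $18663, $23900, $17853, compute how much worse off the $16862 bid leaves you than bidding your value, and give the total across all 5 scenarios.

The deviation costs you only when the competing bid falls strictly between $16862 and $30471; elsewhere both bids give the same outcome.
$29213: truthful payoff $1258, deviation payoff $0 → loss $1258.
$2446: outcomes coincide → loss $0.
$18663: truthful payoff $11808, deviation payoff $0 → loss $11808.
$23900: truthful payoff $6571, deviation payoff $0 → loss $6571.
$17853: truthful payoff $12618, deviation payoff $0 → loss $12618.
Total loss = $1258 + $11808 + $6571 + $12618 = $32255.
Because the price is fixed by the runner-up's bid, deviating from your value can only change a good outcome into a bad one — never the reverse.

$32255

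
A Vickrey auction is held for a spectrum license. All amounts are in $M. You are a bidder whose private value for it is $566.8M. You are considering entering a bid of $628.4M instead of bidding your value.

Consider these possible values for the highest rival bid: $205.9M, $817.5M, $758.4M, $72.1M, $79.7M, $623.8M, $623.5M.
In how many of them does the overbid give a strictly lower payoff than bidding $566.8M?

The deviation hurts exactly when the highest competing bid lies strictly between $566.8M and $628.4M — overbidding then wins at a price above your value.
$205.9M: below both → same outcome either way.
$817.5M: above both → same outcome either way.
$758.4M: above both → same outcome either way.
$72.1M: below both → same outcome either way.
$79.7M: below both → same outcome either way.
$623.8M: inside the interval → strictly worse (loss $57M).
$623.5M: inside the interval → strictly worse (loss $56.7M).
Count: 2.

2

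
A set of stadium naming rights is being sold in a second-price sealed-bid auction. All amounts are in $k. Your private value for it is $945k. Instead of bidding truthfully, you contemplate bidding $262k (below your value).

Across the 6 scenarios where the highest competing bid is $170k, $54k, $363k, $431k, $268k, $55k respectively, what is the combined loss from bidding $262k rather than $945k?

$1773k

The deviation costs you only when the competing bid falls strictly between $262k and $945k; elsewhere both bids give the same outcome.
$170k: outcomes coincide → loss $0k.
$54k: outcomes coincide → loss $0k.
$363k: truthful payoff $582k, deviation payoff $0k → loss $582k.
$431k: truthful payoff $514k, deviation payoff $0k → loss $514k.
$268k: truthful payoff $677k, deviation payoff $0k → loss $677k.
$55k: outcomes coincide → loss $0k.
Total loss = $582k + $514k + $677k = $1773k.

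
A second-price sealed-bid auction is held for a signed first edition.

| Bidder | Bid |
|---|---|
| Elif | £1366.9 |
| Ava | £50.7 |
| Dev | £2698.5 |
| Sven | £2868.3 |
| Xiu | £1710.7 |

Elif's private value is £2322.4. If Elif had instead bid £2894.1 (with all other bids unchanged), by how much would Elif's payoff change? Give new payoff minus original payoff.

−£545.9

The highest bid among the other bidders is £2868.3; Elif's bid doesn't change that.
Original bid £1366.9: Elif is not highest (top rival bid is £2868.3); payoff £0.
Alternative bid £2894.1: Elif is highest, pays the top rival bid £2868.3; payoff £2322.4 − £2868.3 = −£545.9.
Change in payoff = −£545.9 − (£0) = −£545.9.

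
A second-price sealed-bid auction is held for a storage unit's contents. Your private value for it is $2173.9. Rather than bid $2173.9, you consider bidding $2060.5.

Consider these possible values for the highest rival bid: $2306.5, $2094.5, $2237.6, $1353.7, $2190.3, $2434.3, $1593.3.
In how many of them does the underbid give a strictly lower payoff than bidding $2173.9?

The deviation hurts exactly when the highest competing bid lies strictly between $2060.5 and $2173.9 — underbidding then forfeits a profitable win.
$2306.5: above both → same outcome either way.
$2094.5: inside the interval → strictly worse (loss $79.4).
$2237.6: above both → same outcome either way.
$1353.7: below both → same outcome either way.
$2190.3: above both → same outcome either way.
$2434.3: above both → same outcome either way.
$1593.3: below both → same outcome either way.
Count: 1.

1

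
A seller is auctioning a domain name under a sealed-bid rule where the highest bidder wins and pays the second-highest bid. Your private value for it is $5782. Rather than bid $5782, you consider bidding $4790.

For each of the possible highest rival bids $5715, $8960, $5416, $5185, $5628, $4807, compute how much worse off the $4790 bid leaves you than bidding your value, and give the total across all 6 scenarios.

The deviation costs you only when the competing bid falls strictly between $4790 and $5782; elsewhere both bids give the same outcome.
$5715: truthful payoff $67, deviation payoff $0 → loss $67.
$8960: outcomes coincide → loss $0.
$5416: truthful payoff $366, deviation payoff $0 → loss $366.
$5185: truthful payoff $597, deviation payoff $0 → loss $597.
$5628: truthful payoff $154, deviation payoff $0 → loss $154.
$4807: truthful payoff $975, deviation payoff $0 → loss $975.
Total loss = $67 + $366 + $597 + $154 + $975 = $2159.

$2159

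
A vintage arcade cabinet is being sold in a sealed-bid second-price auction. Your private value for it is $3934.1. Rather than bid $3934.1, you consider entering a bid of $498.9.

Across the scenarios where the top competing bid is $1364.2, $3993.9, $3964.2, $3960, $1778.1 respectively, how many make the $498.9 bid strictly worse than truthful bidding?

The deviation hurts exactly when the highest competing bid lies strictly between $498.9 and $3934.1 — underbidding then forfeits a profitable win.
$1364.2: inside the interval → strictly worse (loss $2569.9).
$3993.9: above both → same outcome either way.
$3964.2: above both → same outcome either way.
$3960: above both → same outcome either way.
$1778.1: inside the interval → strictly worse (loss $2156).
Count: 2.

2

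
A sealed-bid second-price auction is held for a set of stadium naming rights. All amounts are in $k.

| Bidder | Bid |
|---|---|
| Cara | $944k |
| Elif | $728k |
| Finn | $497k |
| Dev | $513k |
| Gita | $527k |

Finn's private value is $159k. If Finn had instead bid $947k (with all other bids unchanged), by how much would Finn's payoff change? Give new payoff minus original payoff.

−$785k

The highest bid among the other bidders is $944k; Finn's bid doesn't change that.
Original bid $497k: Finn is not highest (top rival bid is $944k); payoff $0k.
Alternative bid $947k: Finn is highest, pays the top rival bid $944k; payoff $159k − $944k = −$785k.
Change in payoff = −$785k − ($0k) = −$785k.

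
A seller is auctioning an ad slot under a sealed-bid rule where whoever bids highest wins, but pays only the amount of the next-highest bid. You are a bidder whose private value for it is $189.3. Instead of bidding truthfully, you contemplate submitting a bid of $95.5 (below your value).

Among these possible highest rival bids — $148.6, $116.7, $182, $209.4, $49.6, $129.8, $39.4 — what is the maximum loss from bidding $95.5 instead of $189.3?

$72.6

$148.6: truthful gives $40.7, deviation gives $0 → loss $40.7.
$116.7: truthful gives $72.6, deviation gives $0 → loss $72.6.
$182: truthful gives $7.3, deviation gives $0 → loss $7.3.
$209.4: same outcome either way → loss $0.
$49.6: same outcome either way → loss $0.
$129.8: truthful gives $59.5, deviation gives $0 → loss $59.5.
$39.4: same outcome either way → loss $0.
Maximum loss: $72.6.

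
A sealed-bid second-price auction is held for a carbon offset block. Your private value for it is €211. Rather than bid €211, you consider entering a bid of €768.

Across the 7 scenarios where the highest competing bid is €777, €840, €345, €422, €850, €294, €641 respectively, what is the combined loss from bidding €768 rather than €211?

€858

The deviation costs you only when the competing bid falls strictly between €211 and €768; elsewhere both bids give the same outcome.
€777: outcomes coincide → loss €0.
€840: outcomes coincide → loss €0.
€345: truthful payoff €0, deviation payoff −€134 → loss €134.
€422: truthful payoff €0, deviation payoff −€211 → loss €211.
€850: outcomes coincide → loss €0.
€294: truthful payoff €0, deviation payoff −€83 → loss €83.
€641: truthful payoff €0, deviation payoff −€430 → loss €430.
Total loss = €134 + €211 + €83 + €430 = €858.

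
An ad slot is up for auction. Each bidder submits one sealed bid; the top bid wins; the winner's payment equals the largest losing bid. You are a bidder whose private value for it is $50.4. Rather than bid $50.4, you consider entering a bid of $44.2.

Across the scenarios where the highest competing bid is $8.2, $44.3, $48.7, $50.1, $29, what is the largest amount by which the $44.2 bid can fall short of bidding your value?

$8.2: same outcome either way → loss $0.
$44.3: truthful gives $6.1, deviation gives $0 → loss $6.1.
$48.7: truthful gives $1.7, deviation gives $0 → loss $1.7.
$50.1: truthful gives $0.3, deviation gives $0 → loss $0.3.
$29: same outcome either way → loss $0.
Maximum loss: $6.1.

$6.1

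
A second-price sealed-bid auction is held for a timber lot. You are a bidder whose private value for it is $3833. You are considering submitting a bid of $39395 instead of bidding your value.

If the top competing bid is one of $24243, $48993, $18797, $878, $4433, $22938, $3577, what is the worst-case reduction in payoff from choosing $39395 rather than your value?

$24243: truthful gives $0, deviation gives −$20410 → loss $20410.
$48993: same outcome either way → loss $0.
$18797: truthful gives $0, deviation gives −$14964 → loss $14964.
$878: same outcome either way → loss $0.
$4433: truthful gives $0, deviation gives −$600 → loss $600.
$22938: truthful gives $0, deviation gives −$19105 → loss $19105.
$3577: same outcome either way → loss $0.
Maximum loss: $20410.

$20410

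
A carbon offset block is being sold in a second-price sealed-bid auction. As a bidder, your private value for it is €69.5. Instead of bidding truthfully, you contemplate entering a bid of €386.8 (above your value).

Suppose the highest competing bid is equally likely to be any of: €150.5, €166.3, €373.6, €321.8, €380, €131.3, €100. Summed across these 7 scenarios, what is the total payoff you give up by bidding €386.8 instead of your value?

€1137

The deviation costs you only when the competing bid falls strictly between €69.5 and €386.8; elsewhere both bids give the same outcome.
€150.5: truthful payoff €0, deviation payoff −€81 → loss €81.
€166.3: truthful payoff €0, deviation payoff −€96.8 → loss €96.8.
€373.6: truthful payoff €0, deviation payoff −€304.1 → loss €304.1.
€321.8: truthful payoff €0, deviation payoff −€252.3 → loss €252.3.
€380: truthful payoff €0, deviation payoff −€310.5 → loss €310.5.
€131.3: truthful payoff €0, deviation payoff −€61.8 → loss €61.8.
€100: truthful payoff €0, deviation payoff −€30.5 → loss €30.5.
Total loss = €81 + €96.8 + €304.1 + €252.3 + €310.5 + €61.8 + €30.5 = €1137.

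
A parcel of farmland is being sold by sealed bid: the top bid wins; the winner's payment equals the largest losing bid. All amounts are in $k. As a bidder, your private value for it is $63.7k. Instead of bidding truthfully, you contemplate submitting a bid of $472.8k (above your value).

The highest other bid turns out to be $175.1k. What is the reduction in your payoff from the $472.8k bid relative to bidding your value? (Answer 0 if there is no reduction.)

Bidding your value $63.7k: you lose (since $63.7k < $175.1k). Payoff $0k.
Bidding $472.8k: you win and pay $175.1k. Payoff $63.7k − $175.1k = −$111.4k.
The competing bid $175.1k lies between your value and your inflated bid, so overbidding wins an item priced above your value.
Loss from deviating = $0k − (−$111.4k) = $111.4k.

$111.4k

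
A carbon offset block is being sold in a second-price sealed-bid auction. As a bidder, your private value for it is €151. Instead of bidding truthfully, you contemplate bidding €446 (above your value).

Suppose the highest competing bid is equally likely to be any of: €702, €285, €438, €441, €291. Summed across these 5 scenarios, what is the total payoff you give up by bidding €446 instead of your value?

€851

The deviation costs you only when the competing bid falls strictly between €151 and €446; elsewhere both bids give the same outcome.
€702: outcomes coincide → loss €0.
€285: truthful payoff €0, deviation payoff −€134 → loss €134.
€438: truthful payoff €0, deviation payoff −€287 → loss €287.
€441: truthful payoff €0, deviation payoff −€290 → loss €290.
€291: truthful payoff €0, deviation payoff −€140 → loss €140.
Total loss = €134 + €287 + €290 + €140 = €851.
Truthful bidding weakly dominates here: raising your bid can only win items priced above your value, and lowering it can only forfeit items priced below.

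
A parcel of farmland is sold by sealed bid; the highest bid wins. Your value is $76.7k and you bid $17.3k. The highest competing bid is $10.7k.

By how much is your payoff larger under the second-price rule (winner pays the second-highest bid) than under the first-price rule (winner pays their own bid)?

$6.6k

You have the highest bid, so you win under either rule.
Second-price: pay $10.7k → payoff $66k.
First-price: pay your own bid $17.3k → payoff $59.4k.
Difference = $66k − ($59.4k) = $6.6k.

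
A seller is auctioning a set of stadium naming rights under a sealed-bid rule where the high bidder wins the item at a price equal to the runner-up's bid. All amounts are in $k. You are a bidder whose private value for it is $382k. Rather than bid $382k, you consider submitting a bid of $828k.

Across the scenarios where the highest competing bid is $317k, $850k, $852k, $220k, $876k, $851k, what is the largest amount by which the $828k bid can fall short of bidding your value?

$0k

$317k: same outcome either way → loss $0k.
$850k: same outcome either way → loss $0k.
$852k: same outcome either way → loss $0k.
$220k: same outcome either way → loss $0k.
$876k: same outcome either way → loss $0k.
$851k: same outcome either way → loss $0k.
Maximum loss: $0k.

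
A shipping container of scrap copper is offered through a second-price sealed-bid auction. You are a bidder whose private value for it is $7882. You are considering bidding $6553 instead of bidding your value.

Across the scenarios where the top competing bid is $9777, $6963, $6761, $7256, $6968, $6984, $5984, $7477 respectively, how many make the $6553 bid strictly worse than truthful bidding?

6

The deviation hurts exactly when the highest competing bid lies strictly between $6553 and $7882 — underbidding then forfeits a profitable win.
$9777: above both → same outcome either way.
$6963: inside the interval → strictly worse (loss $919).
$6761: inside the interval → strictly worse (loss $1121).
$7256: inside the interval → strictly worse (loss $626).
$6968: inside the interval → strictly worse (loss $914).
$6984: inside the interval → strictly worse (loss $898).
$5984: below both → same outcome either way.
$7477: inside the interval → strictly worse (loss $405).
Count: 6.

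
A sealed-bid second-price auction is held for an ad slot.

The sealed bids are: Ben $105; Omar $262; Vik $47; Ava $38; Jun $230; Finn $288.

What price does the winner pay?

$262

Highest bid: Finn at $288, so Finn wins.
Second-highest bid: Omar at $262 — that is the price the winner pays.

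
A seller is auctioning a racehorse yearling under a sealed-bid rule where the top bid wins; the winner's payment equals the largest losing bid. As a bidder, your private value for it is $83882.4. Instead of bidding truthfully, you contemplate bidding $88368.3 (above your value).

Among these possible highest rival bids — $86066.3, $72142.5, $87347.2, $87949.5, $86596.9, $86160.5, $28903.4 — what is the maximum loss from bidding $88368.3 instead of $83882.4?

$4067.1

$86066.3: truthful gives $0, deviation gives −$2183.9 → loss $2183.9.
$72142.5: same outcome either way → loss $0.
$87347.2: truthful gives $0, deviation gives −$3464.8 → loss $3464.8.
$87949.5: truthful gives $0, deviation gives −$4067.1 → loss $4067.1.
$86596.9: truthful gives $0, deviation gives −$2714.5 → loss $2714.5.
$86160.5: truthful gives $0, deviation gives −$2278.1 → loss $2278.1.
$28903.4: same outcome either way → loss $0.
Maximum loss: $4067.1.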